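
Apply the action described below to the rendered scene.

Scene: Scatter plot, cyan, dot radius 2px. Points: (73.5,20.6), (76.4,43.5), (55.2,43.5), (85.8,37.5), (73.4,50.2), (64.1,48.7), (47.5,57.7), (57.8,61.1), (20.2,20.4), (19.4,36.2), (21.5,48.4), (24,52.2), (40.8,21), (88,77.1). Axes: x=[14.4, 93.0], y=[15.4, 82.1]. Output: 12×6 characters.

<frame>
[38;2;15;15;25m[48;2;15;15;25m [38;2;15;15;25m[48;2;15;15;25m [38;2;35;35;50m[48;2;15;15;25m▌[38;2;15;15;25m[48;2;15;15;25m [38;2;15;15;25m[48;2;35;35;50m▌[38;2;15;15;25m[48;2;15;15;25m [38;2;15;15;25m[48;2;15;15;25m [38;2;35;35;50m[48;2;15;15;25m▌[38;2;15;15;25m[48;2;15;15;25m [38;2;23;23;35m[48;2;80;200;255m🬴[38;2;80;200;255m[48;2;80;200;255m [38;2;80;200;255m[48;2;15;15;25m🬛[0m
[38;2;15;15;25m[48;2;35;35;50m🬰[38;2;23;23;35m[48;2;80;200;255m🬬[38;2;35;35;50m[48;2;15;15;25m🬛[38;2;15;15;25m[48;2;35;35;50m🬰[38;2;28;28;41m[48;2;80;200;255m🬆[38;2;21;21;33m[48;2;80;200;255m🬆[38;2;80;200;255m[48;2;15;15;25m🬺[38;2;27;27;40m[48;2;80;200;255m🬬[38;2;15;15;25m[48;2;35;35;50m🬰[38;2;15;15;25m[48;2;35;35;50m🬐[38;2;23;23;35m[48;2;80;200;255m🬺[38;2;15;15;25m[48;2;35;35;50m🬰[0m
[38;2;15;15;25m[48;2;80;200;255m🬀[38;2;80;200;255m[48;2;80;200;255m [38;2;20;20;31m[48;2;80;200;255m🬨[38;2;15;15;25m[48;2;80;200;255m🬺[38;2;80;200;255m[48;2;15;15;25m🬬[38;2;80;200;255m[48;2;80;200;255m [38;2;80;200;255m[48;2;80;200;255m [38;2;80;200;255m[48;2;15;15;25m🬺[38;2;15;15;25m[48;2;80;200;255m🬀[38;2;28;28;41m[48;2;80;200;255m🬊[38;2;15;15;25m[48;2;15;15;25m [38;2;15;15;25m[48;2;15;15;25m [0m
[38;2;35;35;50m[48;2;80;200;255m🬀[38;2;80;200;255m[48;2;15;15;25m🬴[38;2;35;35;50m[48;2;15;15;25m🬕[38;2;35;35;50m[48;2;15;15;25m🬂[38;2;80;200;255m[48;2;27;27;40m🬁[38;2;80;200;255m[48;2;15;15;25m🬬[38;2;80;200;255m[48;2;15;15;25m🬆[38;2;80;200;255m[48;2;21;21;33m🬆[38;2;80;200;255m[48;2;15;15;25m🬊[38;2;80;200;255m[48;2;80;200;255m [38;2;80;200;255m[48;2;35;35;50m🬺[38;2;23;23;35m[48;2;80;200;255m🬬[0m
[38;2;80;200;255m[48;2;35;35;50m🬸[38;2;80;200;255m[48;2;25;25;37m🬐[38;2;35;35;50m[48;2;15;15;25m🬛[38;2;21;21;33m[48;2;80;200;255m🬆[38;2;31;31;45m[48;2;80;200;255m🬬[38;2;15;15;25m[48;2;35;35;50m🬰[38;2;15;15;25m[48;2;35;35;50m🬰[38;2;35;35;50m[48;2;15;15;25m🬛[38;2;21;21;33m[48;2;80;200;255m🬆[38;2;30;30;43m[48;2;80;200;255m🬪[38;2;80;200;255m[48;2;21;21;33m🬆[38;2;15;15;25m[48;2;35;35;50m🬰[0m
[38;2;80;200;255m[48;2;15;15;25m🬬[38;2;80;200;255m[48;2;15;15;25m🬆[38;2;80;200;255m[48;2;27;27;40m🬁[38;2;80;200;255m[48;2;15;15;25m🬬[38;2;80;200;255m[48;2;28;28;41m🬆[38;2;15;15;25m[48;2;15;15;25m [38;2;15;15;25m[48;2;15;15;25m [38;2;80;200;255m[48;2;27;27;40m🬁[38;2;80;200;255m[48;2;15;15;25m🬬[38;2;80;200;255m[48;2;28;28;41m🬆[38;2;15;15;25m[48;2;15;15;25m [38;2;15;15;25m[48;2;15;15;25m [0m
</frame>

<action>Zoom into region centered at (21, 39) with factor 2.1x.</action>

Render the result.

<frame>
[38;2;15;15;25m[48;2;15;15;25m [38;2;15;15;25m[48;2;15;15;25m [38;2;35;35;50m[48;2;15;15;25m▌[38;2;15;15;25m[48;2;15;15;25m [38;2;15;15;25m[48;2;35;35;50m▌[38;2;15;15;25m[48;2;80;200;255m🬆[38;2;80;200;255m[48;2;80;200;255m [38;2;80;200;255m[48;2;15;15;25m🬛[38;2;15;15;25m[48;2;15;15;25m [38;2;15;15;25m[48;2;35;35;50m▌[38;2;15;15;25m[48;2;15;15;25m [38;2;15;15;25m[48;2;15;15;25m [0m
[38;2;15;15;25m[48;2;35;35;50m🬰[38;2;15;15;25m[48;2;35;35;50m🬰[38;2;35;35;50m[48;2;15;15;25m🬛[38;2;15;15;25m[48;2;35;35;50m🬰[38;2;27;27;40m[48;2;80;200;255m🬺[38;2;80;200;255m[48;2;15;15;25m🬬[38;2;80;200;255m[48;2;21;21;33m🬆[38;2;35;35;50m[48;2;15;15;25m🬛[38;2;15;15;25m[48;2;35;35;50m🬰[38;2;15;15;25m[48;2;35;35;50m🬐[38;2;15;15;25m[48;2;35;35;50m🬰[38;2;15;15;25m[48;2;35;35;50m🬰[0m
[38;2;15;15;25m[48;2;15;15;25m [38;2;15;15;25m[48;2;15;15;25m [38;2;35;35;50m[48;2;15;15;25m▌[38;2;15;15;25m[48;2;15;15;25m [38;2;23;23;35m[48;2;80;200;255m🬝[38;2;15;15;25m[48;2;80;200;255m🬊[38;2;15;15;25m[48;2;15;15;25m [38;2;35;35;50m[48;2;15;15;25m▌[38;2;15;15;25m[48;2;15;15;25m [38;2;15;15;25m[48;2;35;35;50m▌[38;2;15;15;25m[48;2;15;15;25m [38;2;15;15;25m[48;2;15;15;25m [0m
[38;2;35;35;50m[48;2;15;15;25m🬂[38;2;35;35;50m[48;2;15;15;25m🬂[38;2;35;35;50m[48;2;15;15;25m🬕[38;2;35;35;50m[48;2;15;15;25m🬂[38;2;80;200;255m[48;2;21;21;33m🬊[38;2;80;200;255m[48;2;15;15;25m🬝[38;2;80;200;255m[48;2;19;19;30m🬀[38;2;35;35;50m[48;2;15;15;25m🬕[38;2;35;35;50m[48;2;15;15;25m🬂[38;2;35;35;50m[48;2;15;15;25m🬨[38;2;35;35;50m[48;2;15;15;25m🬂[38;2;35;35;50m[48;2;15;15;25m🬂[0m
[38;2;15;15;25m[48;2;35;35;50m🬰[38;2;15;15;25m[48;2;35;35;50m🬰[38;2;35;35;50m[48;2;15;15;25m🬛[38;2;15;15;25m[48;2;35;35;50m🬰[38;2;15;15;25m[48;2;35;35;50m🬐[38;2;15;15;25m[48;2;35;35;50m🬰[38;2;15;15;25m[48;2;35;35;50m🬰[38;2;35;35;50m[48;2;15;15;25m🬛[38;2;15;15;25m[48;2;35;35;50m🬰[38;2;15;15;25m[48;2;35;35;50m🬐[38;2;15;15;25m[48;2;35;35;50m🬰[38;2;15;15;25m[48;2;35;35;50m🬰[0m
[38;2;15;15;25m[48;2;15;15;25m [38;2;15;15;25m[48;2;15;15;25m [38;2;35;35;50m[48;2;15;15;25m▌[38;2;15;15;25m[48;2;15;15;25m [38;2;15;15;25m[48;2;35;35;50m▌[38;2;15;15;25m[48;2;15;15;25m [38;2;15;15;25m[48;2;15;15;25m [38;2;35;35;50m[48;2;15;15;25m▌[38;2;15;15;25m[48;2;15;15;25m [38;2;15;15;25m[48;2;35;35;50m▌[38;2;15;15;25m[48;2;15;15;25m [38;2;15;15;25m[48;2;15;15;25m [0m
</frame>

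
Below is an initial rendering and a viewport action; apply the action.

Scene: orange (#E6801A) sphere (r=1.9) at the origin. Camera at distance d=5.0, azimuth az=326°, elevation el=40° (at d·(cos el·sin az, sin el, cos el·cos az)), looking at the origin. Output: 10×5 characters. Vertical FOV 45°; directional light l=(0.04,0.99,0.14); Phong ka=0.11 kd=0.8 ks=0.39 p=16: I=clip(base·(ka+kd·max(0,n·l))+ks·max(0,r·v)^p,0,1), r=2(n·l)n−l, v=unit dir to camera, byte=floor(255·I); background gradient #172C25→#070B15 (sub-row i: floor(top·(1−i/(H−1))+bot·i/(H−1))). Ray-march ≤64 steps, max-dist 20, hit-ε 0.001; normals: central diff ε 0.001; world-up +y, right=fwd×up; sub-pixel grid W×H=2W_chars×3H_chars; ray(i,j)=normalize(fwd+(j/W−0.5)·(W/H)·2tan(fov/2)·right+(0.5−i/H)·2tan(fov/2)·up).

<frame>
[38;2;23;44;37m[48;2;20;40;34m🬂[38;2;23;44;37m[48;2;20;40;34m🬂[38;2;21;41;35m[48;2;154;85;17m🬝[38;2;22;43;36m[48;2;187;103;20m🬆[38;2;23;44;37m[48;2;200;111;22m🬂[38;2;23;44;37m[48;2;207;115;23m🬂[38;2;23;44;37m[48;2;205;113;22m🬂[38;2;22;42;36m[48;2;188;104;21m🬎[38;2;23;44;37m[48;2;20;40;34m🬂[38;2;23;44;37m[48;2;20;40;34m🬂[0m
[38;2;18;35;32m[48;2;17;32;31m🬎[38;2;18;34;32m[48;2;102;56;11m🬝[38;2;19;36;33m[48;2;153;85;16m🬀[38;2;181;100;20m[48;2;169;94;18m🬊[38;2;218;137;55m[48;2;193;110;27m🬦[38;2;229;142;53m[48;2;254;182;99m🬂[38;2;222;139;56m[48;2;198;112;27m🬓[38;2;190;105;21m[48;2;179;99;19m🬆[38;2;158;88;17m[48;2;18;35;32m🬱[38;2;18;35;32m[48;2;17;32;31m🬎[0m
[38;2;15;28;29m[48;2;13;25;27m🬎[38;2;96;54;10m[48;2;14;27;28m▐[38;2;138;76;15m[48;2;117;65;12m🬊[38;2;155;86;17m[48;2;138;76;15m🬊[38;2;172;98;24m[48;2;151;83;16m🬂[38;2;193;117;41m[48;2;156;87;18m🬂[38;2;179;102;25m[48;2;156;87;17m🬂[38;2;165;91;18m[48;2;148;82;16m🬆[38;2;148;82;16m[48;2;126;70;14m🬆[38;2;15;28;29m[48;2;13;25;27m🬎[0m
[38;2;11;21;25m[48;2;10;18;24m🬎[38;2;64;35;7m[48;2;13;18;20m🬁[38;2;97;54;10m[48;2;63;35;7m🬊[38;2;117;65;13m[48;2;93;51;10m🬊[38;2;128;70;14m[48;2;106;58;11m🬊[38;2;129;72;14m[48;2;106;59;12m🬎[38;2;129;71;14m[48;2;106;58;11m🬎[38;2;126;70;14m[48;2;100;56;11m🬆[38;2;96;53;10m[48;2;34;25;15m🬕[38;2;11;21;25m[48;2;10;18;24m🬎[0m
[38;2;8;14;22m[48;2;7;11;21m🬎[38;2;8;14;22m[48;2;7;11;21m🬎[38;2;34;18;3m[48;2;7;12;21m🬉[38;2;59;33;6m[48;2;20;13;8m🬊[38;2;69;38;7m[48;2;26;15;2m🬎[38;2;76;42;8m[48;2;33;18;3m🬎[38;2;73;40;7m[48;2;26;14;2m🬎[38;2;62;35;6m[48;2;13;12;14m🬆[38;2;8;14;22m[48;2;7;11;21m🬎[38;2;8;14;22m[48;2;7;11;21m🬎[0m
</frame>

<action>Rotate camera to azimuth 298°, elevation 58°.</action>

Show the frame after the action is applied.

<frame>
[38;2;23;44;37m[48;2;20;40;34m🬂[38;2;23;44;37m[48;2;20;40;34m🬂[38;2;21;41;35m[48;2;137;76;15m🬝[38;2;22;43;36m[48;2;180;100;19m🬆[38;2;23;44;37m[48;2;197;109;22m🬂[38;2;23;44;37m[48;2;205;114;22m🬂[38;2;23;44;37m[48;2;202;112;22m🬂[38;2;22;42;36m[48;2;183;102;20m🬎[38;2;23;44;37m[48;2;20;40;34m🬂[38;2;23;44;37m[48;2;20;40;34m🬂[0m
[38;2;18;35;32m[48;2;17;32;31m🬎[38;2;18;34;32m[48;2;97;54;11m🬝[38;2;19;36;33m[48;2;157;87;17m🬀[38;2;188;104;21m[48;2;179;99;20m▐[38;2;201;113;25m[48;2;227;140;53m🬝[38;2;226;134;43m[48;2;255;197;108m🬎[38;2;209;118;27m[48;2;242;152;63m🬬[38;2;200;111;22m[48;2;192;107;21m▌[38;2;18;35;32m[48;2;167;93;18m🬊[38;2;18;35;32m[48;2;17;32;31m🬎[0m
[38;2;15;28;29m[48;2;13;25;27m🬎[38;2;107;59;11m[48;2;14;27;28m▐[38;2;153;84;17m[48;2;137;76;15m▐[38;2;175;97;19m[48;2;161;90;17m🬊[38;2;216;131;46m[48;2;181;101;22m🬁[38;2;255;180;93m[48;2;196;114;33m🬂[38;2;232;145;58m[48;2;190;107;25m🬀[38;2;187;104;20m[48;2;175;97;19m🬆[38;2;169;93;19m[48;2;148;82;16m▌[38;2;15;28;29m[48;2;13;25;27m🬎[0m
[38;2;11;21;25m[48;2;10;18;24m🬎[38;2;82;45;9m[48;2;16;20;20m🬁[38;2;123;68;13m[48;2;92;50;10m🬊[38;2;147;82;16m[48;2;126;70;14m🬊[38;2;160;88;17m[48;2;141;78;15m🬊[38;2;165;92;18m[48;2;148;82;16m🬊[38;2;163;91;18m[48;2;144;80;16m🬎[38;2;159;88;17m[48;2;137;76;15m🬆[38;2;119;66;13m[48;2;10;18;24m🬝[38;2;11;21;25m[48;2;10;18;24m🬎[0m
[38;2;8;14;22m[48;2;7;11;21m🬎[38;2;8;14;22m[48;2;7;11;21m🬎[38;2;76;42;8m[48;2;11;12;17m🬁[38;2;89;49;9m[48;2;24;17;12m🬎[38;2;110;61;12m[48;2;67;37;7m🬎[38;2;118;65;13m[48;2;77;43;8m🬎[38;2;115;63;12m[48;2;66;37;7m🬎[38;2;103;57;11m[48;2;20;15;15m🬆[38;2;8;14;22m[48;2;7;11;21m🬎[38;2;8;14;22m[48;2;7;11;21m🬎[0m
</frame>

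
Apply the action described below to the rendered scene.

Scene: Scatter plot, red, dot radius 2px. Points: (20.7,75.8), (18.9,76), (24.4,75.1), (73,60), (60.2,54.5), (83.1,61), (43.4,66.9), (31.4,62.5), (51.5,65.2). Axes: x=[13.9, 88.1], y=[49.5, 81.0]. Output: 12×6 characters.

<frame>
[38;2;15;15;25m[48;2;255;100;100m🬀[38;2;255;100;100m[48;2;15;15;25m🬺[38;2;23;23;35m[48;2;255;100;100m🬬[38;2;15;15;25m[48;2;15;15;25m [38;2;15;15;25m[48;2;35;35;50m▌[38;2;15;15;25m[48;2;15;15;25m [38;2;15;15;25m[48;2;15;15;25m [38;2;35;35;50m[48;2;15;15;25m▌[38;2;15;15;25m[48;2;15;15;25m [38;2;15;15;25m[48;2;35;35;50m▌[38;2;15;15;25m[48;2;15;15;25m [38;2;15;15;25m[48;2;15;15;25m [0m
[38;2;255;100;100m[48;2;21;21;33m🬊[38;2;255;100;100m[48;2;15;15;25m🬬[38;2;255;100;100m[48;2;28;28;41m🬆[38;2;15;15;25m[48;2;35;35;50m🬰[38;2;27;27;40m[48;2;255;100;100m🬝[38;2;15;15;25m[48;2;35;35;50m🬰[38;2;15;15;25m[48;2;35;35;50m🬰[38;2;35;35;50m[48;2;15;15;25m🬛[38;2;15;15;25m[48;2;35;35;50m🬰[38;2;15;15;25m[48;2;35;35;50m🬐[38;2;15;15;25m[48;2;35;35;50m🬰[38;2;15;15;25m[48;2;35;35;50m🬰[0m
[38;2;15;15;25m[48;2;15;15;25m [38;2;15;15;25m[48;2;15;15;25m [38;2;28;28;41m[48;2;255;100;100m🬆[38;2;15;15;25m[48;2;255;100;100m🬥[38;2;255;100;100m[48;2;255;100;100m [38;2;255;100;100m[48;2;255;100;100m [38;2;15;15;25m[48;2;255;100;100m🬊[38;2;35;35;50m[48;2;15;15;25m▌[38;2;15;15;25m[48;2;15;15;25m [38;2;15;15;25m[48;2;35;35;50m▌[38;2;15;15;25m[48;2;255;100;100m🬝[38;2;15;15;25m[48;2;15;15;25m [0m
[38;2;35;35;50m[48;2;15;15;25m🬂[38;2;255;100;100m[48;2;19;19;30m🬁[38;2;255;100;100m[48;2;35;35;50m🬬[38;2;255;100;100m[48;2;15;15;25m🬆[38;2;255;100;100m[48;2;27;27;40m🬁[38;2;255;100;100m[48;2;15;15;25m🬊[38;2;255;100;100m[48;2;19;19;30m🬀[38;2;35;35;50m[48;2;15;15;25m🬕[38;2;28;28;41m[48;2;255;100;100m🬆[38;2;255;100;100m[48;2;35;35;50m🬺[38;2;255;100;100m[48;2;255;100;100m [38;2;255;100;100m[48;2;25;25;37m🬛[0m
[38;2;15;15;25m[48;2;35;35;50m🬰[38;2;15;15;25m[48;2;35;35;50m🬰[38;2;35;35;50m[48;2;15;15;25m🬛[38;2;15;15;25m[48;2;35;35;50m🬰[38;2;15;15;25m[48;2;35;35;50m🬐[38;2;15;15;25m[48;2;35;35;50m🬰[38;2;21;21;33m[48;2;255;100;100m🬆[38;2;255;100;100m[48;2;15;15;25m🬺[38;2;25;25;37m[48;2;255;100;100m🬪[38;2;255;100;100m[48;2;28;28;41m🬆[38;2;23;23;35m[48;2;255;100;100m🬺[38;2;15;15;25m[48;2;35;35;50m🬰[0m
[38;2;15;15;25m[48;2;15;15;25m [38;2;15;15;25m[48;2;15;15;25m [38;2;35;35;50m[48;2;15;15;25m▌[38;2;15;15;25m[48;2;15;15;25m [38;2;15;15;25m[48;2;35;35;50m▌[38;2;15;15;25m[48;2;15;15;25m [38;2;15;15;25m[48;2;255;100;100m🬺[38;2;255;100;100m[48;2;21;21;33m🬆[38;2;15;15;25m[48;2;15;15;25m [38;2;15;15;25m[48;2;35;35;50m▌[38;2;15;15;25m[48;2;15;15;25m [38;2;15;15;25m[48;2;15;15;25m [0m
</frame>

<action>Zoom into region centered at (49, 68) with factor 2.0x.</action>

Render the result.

<frame>
[38;2;15;15;25m[48;2;15;15;25m [38;2;15;15;25m[48;2;15;15;25m [38;2;35;35;50m[48;2;15;15;25m▌[38;2;15;15;25m[48;2;15;15;25m [38;2;15;15;25m[48;2;35;35;50m▌[38;2;15;15;25m[48;2;15;15;25m [38;2;15;15;25m[48;2;15;15;25m [38;2;35;35;50m[48;2;15;15;25m▌[38;2;15;15;25m[48;2;15;15;25m [38;2;15;15;25m[48;2;35;35;50m▌[38;2;15;15;25m[48;2;15;15;25m [38;2;15;15;25m[48;2;15;15;25m [0m
[38;2;15;15;25m[48;2;35;35;50m🬰[38;2;15;15;25m[48;2;35;35;50m🬰[38;2;35;35;50m[48;2;15;15;25m🬛[38;2;15;15;25m[48;2;35;35;50m🬰[38;2;15;15;25m[48;2;35;35;50m🬐[38;2;15;15;25m[48;2;35;35;50m🬰[38;2;15;15;25m[48;2;35;35;50m🬰[38;2;35;35;50m[48;2;15;15;25m🬛[38;2;15;15;25m[48;2;35;35;50m🬰[38;2;15;15;25m[48;2;35;35;50m🬐[38;2;15;15;25m[48;2;35;35;50m🬰[38;2;15;15;25m[48;2;35;35;50m🬰[0m
[38;2;15;15;25m[48;2;15;15;25m [38;2;15;15;25m[48;2;15;15;25m [38;2;35;35;50m[48;2;15;15;25m▌[38;2;15;15;25m[48;2;255;100;100m🬝[38;2;28;28;41m[48;2;255;100;100m🬊[38;2;15;15;25m[48;2;15;15;25m [38;2;15;15;25m[48;2;15;15;25m [38;2;35;35;50m[48;2;15;15;25m▌[38;2;15;15;25m[48;2;15;15;25m [38;2;15;15;25m[48;2;35;35;50m▌[38;2;15;15;25m[48;2;15;15;25m [38;2;15;15;25m[48;2;15;15;25m [0m
[38;2;35;35;50m[48;2;15;15;25m🬂[38;2;35;35;50m[48;2;15;15;25m🬂[38;2;35;35;50m[48;2;15;15;25m🬕[38;2;255;100;100m[48;2;15;15;25m🬊[38;2;255;100;100m[48;2;35;35;50m🬝[38;2;255;100;100m[48;2;20;20;31m🬟[38;2;35;35;50m[48;2;255;100;100m🬀[38;2;255;100;100m[48;2;28;28;41m🬱[38;2;35;35;50m[48;2;15;15;25m🬂[38;2;35;35;50m[48;2;15;15;25m🬨[38;2;35;35;50m[48;2;15;15;25m🬂[38;2;35;35;50m[48;2;15;15;25m🬂[0m
[38;2;255;100;100m[48;2;15;15;25m🬺[38;2;23;23;35m[48;2;255;100;100m🬬[38;2;35;35;50m[48;2;15;15;25m🬛[38;2;15;15;25m[48;2;35;35;50m🬰[38;2;15;15;25m[48;2;35;35;50m🬐[38;2;15;15;25m[48;2;35;35;50m🬰[38;2;255;100;100m[48;2;21;21;33m🬊[38;2;255;100;100m[48;2;27;27;40m🬀[38;2;15;15;25m[48;2;35;35;50m🬰[38;2;15;15;25m[48;2;35;35;50m🬐[38;2;15;15;25m[48;2;35;35;50m🬰[38;2;15;15;25m[48;2;35;35;50m🬰[0m
[38;2;255;100;100m[48;2;15;15;25m🬆[38;2;15;15;25m[48;2;15;15;25m [38;2;35;35;50m[48;2;15;15;25m▌[38;2;15;15;25m[48;2;15;15;25m [38;2;15;15;25m[48;2;35;35;50m▌[38;2;15;15;25m[48;2;15;15;25m [38;2;15;15;25m[48;2;15;15;25m [38;2;35;35;50m[48;2;15;15;25m▌[38;2;15;15;25m[48;2;15;15;25m [38;2;15;15;25m[48;2;35;35;50m▌[38;2;15;15;25m[48;2;15;15;25m [38;2;15;15;25m[48;2;15;15;25m [0m
</frame>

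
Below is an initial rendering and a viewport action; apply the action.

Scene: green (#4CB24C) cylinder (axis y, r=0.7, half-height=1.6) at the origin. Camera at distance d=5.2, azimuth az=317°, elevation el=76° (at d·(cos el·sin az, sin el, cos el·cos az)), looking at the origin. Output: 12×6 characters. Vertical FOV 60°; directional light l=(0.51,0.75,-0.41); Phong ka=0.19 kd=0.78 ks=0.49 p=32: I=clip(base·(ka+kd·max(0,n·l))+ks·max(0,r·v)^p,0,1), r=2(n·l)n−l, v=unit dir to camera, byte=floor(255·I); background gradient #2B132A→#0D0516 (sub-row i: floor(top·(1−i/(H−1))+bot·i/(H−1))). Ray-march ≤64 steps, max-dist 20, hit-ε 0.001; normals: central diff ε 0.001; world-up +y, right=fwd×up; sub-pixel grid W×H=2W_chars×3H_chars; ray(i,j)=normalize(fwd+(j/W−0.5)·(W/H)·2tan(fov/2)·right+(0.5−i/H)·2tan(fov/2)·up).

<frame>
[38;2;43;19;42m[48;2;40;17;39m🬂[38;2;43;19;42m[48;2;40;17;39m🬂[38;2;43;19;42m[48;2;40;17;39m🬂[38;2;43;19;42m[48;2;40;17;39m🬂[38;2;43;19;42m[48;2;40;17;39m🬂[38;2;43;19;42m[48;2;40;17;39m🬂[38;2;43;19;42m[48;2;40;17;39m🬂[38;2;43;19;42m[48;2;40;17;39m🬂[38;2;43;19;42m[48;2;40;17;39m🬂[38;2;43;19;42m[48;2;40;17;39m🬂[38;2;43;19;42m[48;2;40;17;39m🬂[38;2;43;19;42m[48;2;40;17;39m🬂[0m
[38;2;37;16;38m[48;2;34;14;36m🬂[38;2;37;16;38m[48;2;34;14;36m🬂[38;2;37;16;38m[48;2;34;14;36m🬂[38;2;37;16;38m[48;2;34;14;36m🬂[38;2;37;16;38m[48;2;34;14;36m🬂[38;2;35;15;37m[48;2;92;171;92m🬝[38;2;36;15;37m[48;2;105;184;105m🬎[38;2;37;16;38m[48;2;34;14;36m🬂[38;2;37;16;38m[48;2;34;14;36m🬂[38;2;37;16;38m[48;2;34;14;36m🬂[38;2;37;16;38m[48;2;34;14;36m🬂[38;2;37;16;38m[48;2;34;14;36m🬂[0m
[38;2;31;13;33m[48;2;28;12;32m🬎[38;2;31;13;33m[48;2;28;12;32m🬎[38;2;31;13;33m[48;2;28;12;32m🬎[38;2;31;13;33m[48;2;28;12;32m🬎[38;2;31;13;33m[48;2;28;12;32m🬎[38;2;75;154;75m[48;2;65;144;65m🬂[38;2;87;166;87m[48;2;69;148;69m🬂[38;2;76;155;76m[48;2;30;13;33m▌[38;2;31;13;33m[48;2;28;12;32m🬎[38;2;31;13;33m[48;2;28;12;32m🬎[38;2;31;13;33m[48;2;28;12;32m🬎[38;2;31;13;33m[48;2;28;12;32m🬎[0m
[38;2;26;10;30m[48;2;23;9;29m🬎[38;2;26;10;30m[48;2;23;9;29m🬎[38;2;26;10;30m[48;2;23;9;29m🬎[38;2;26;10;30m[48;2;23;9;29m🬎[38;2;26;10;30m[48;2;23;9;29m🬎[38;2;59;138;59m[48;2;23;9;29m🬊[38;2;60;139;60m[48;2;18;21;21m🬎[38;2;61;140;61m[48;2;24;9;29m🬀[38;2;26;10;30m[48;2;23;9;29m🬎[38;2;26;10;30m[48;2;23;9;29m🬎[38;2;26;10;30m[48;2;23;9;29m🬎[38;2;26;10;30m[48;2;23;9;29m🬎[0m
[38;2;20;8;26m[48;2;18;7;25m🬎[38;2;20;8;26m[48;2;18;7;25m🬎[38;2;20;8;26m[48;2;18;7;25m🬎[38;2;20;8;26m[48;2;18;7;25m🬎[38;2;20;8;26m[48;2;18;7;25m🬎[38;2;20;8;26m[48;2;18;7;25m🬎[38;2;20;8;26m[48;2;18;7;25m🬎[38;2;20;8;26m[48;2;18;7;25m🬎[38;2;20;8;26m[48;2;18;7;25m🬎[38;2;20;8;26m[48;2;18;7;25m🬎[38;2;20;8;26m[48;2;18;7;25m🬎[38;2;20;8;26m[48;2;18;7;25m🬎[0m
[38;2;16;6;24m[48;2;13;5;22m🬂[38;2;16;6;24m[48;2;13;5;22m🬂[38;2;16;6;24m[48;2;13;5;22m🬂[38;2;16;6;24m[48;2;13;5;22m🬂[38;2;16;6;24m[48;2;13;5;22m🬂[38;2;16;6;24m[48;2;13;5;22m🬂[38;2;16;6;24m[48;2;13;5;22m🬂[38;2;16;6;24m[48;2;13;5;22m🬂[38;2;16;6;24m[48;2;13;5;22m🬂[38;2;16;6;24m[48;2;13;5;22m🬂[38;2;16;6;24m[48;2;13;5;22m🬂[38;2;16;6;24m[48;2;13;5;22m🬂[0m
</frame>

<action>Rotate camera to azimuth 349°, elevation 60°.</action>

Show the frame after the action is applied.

<frame>
[38;2;43;19;42m[48;2;40;17;39m🬂[38;2;43;19;42m[48;2;40;17;39m🬂[38;2;43;19;42m[48;2;40;17;39m🬂[38;2;43;19;42m[48;2;40;17;39m🬂[38;2;43;19;42m[48;2;40;17;39m🬂[38;2;43;19;42m[48;2;40;17;39m🬂[38;2;43;19;42m[48;2;40;17;39m🬂[38;2;43;19;42m[48;2;40;17;39m🬂[38;2;43;19;42m[48;2;40;17;39m🬂[38;2;43;19;42m[48;2;40;17;39m🬂[38;2;43;19;42m[48;2;40;17;39m🬂[38;2;43;19;42m[48;2;40;17;39m🬂[0m
[38;2;37;16;38m[48;2;34;14;36m🬂[38;2;37;16;38m[48;2;34;14;36m🬂[38;2;37;16;38m[48;2;34;14;36m🬂[38;2;37;16;38m[48;2;34;14;36m🬂[38;2;37;16;38m[48;2;34;14;36m🬂[38;2;36;15;37m[48;2;59;138;59m🬆[38;2;37;16;38m[48;2;62;141;62m🬂[38;2;71;150;71m[48;2;35;15;37m🬏[38;2;37;16;38m[48;2;34;14;36m🬂[38;2;37;16;38m[48;2;34;14;36m🬂[38;2;37;16;38m[48;2;34;14;36m🬂[38;2;37;16;38m[48;2;34;14;36m🬂[0m
[38;2;31;13;33m[48;2;28;12;32m🬎[38;2;31;13;33m[48;2;28;12;32m🬎[38;2;31;13;33m[48;2;28;12;32m🬎[38;2;31;13;33m[48;2;28;12;32m🬎[38;2;31;13;33m[48;2;28;12;32m🬎[38;2;59;138;59m[48;2;14;33;14m🬎[38;2;64;143;64m[48;2;14;33;14m🬝[38;2;77;156;77m[48;2;26;18;28m🬄[38;2;31;13;33m[48;2;28;12;32m🬎[38;2;31;13;33m[48;2;28;12;32m🬎[38;2;31;13;33m[48;2;28;12;32m🬎[38;2;31;13;33m[48;2;28;12;32m🬎[0m
[38;2;26;10;30m[48;2;23;9;29m🬎[38;2;26;10;30m[48;2;23;9;29m🬎[38;2;26;10;30m[48;2;23;9;29m🬎[38;2;26;10;30m[48;2;23;9;29m🬎[38;2;26;10;30m[48;2;23;9;29m🬎[38;2;14;33;14m[48;2;24;9;29m🬨[38;2;14;33;14m[48;2;14;33;14m [38;2;16;38;16m[48;2;24;9;29m🬀[38;2;26;10;30m[48;2;23;9;29m🬎[38;2;26;10;30m[48;2;23;9;29m🬎[38;2;26;10;30m[48;2;23;9;29m🬎[38;2;26;10;30m[48;2;23;9;29m🬎[0m
[38;2;20;8;26m[48;2;18;7;25m🬎[38;2;20;8;26m[48;2;18;7;25m🬎[38;2;20;8;26m[48;2;18;7;25m🬎[38;2;20;8;26m[48;2;18;7;25m🬎[38;2;20;8;26m[48;2;18;7;25m🬎[38;2;14;33;14m[48;2;19;7;25m🬁[38;2;14;33;14m[48;2;19;7;25m🬂[38;2;20;8;26m[48;2;18;7;25m🬎[38;2;20;8;26m[48;2;18;7;25m🬎[38;2;20;8;26m[48;2;18;7;25m🬎[38;2;20;8;26m[48;2;18;7;25m🬎[38;2;20;8;26m[48;2;18;7;25m🬎[0m
[38;2;16;6;24m[48;2;13;5;22m🬂[38;2;16;6;24m[48;2;13;5;22m🬂[38;2;16;6;24m[48;2;13;5;22m🬂[38;2;16;6;24m[48;2;13;5;22m🬂[38;2;16;6;24m[48;2;13;5;22m🬂[38;2;16;6;24m[48;2;13;5;22m🬂[38;2;16;6;24m[48;2;13;5;22m🬂[38;2;16;6;24m[48;2;13;5;22m🬂[38;2;16;6;24m[48;2;13;5;22m🬂[38;2;16;6;24m[48;2;13;5;22m🬂[38;2;16;6;24m[48;2;13;5;22m🬂[38;2;16;6;24m[48;2;13;5;22m🬂[0m
</frame>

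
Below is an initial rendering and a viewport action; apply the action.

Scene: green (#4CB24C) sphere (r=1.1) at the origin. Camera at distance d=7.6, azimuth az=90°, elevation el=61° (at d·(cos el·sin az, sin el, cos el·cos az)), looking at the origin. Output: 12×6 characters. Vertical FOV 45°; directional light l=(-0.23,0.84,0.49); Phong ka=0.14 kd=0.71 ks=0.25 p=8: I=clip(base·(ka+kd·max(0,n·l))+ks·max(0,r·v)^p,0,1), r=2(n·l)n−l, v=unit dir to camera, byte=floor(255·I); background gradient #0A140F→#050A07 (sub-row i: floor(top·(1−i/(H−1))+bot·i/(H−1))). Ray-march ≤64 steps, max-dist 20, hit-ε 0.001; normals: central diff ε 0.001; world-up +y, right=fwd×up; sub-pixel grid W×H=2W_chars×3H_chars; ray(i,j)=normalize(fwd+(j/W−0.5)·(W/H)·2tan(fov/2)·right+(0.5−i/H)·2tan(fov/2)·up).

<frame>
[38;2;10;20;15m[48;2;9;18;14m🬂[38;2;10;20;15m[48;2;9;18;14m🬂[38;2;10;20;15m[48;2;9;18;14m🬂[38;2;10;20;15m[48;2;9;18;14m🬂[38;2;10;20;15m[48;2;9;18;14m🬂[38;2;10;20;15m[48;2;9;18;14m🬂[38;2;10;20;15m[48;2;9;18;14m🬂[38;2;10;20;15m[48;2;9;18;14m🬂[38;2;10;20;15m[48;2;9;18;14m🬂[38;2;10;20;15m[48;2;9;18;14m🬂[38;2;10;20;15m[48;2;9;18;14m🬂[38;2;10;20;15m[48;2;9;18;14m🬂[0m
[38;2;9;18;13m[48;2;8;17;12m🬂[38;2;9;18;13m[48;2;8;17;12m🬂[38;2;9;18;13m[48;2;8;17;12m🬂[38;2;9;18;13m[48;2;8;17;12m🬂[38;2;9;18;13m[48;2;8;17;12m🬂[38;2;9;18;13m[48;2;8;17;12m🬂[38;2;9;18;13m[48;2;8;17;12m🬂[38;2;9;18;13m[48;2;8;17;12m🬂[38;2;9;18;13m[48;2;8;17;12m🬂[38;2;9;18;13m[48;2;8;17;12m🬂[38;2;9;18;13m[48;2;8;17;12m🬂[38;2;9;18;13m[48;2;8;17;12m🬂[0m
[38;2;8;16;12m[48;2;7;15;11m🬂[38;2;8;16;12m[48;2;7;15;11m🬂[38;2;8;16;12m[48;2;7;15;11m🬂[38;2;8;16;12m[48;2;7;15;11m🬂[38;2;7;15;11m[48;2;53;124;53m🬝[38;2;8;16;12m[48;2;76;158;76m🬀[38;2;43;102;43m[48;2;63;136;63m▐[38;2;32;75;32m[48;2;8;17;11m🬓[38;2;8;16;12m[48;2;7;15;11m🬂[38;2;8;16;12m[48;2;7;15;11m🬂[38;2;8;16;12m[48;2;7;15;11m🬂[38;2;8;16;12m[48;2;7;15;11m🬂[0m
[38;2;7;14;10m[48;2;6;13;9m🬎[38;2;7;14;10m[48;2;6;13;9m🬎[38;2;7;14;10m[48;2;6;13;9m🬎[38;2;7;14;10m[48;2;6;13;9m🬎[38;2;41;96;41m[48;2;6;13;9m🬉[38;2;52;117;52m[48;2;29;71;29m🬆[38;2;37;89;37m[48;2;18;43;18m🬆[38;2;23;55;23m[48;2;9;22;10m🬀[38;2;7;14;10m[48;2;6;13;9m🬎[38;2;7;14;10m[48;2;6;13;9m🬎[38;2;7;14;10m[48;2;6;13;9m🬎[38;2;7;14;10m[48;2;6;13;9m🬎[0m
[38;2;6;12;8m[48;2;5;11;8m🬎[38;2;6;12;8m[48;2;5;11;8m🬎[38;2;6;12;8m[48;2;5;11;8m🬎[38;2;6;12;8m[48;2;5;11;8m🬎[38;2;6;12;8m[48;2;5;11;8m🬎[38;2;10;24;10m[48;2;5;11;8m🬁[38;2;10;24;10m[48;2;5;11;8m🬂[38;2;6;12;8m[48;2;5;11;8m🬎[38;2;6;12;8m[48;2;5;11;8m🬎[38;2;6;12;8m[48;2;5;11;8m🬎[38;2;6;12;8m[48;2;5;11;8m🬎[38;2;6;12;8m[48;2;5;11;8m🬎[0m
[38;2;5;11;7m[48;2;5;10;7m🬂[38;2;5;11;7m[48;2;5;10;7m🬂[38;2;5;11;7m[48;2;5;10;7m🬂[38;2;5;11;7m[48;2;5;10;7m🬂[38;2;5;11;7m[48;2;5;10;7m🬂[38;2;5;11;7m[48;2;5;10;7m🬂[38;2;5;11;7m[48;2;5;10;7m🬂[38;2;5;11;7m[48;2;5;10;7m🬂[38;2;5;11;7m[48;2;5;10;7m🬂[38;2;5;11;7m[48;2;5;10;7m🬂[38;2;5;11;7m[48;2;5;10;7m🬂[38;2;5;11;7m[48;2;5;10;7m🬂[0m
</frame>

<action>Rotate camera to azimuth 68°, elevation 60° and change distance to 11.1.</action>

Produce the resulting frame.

<frame>
[38;2;10;20;15m[48;2;9;18;14m🬂[38;2;10;20;15m[48;2;9;18;14m🬂[38;2;10;20;15m[48;2;9;18;14m🬂[38;2;10;20;15m[48;2;9;18;14m🬂[38;2;10;20;15m[48;2;9;18;14m🬂[38;2;10;20;15m[48;2;9;18;14m🬂[38;2;10;20;15m[48;2;9;18;14m🬂[38;2;10;20;15m[48;2;9;18;14m🬂[38;2;10;20;15m[48;2;9;18;14m🬂[38;2;10;20;15m[48;2;9;18;14m🬂[38;2;10;20;15m[48;2;9;18;14m🬂[38;2;10;20;15m[48;2;9;18;14m🬂[0m
[38;2;9;18;13m[48;2;8;17;12m🬂[38;2;9;18;13m[48;2;8;17;12m🬂[38;2;9;18;13m[48;2;8;17;12m🬂[38;2;9;18;13m[48;2;8;17;12m🬂[38;2;9;18;13m[48;2;8;17;12m🬂[38;2;9;18;13m[48;2;8;17;12m🬂[38;2;9;18;13m[48;2;8;17;12m🬂[38;2;9;18;13m[48;2;8;17;12m🬂[38;2;9;18;13m[48;2;8;17;12m🬂[38;2;9;18;13m[48;2;8;17;12m🬂[38;2;9;18;13m[48;2;8;17;12m🬂[38;2;9;18;13m[48;2;8;17;12m🬂[0m
[38;2;8;16;12m[48;2;7;15;11m🬂[38;2;8;16;12m[48;2;7;15;11m🬂[38;2;8;16;12m[48;2;7;15;11m🬂[38;2;8;16;12m[48;2;7;15;11m🬂[38;2;8;16;12m[48;2;7;15;11m🬂[38;2;7;15;11m[48;2;78;164;78m🬝[38;2;7;15;11m[48;2;51;115;51m🬊[38;2;8;16;12m[48;2;7;15;11m🬂[38;2;8;16;12m[48;2;7;15;11m🬂[38;2;8;16;12m[48;2;7;15;11m🬂[38;2;8;16;12m[48;2;7;15;11m🬂[38;2;8;16;12m[48;2;7;15;11m🬂[0m
[38;2;7;14;10m[48;2;6;13;9m🬎[38;2;7;14;10m[48;2;6;13;9m🬎[38;2;7;14;10m[48;2;6;13;9m🬎[38;2;7;14;10m[48;2;6;13;9m🬎[38;2;7;14;10m[48;2;6;13;9m🬎[38;2;58;127;58m[48;2;6;13;9m🬊[38;2;40;92;40m[48;2;11;26;12m🬆[38;2;10;24;10m[48;2;6;13;9m🬀[38;2;7;14;10m[48;2;6;13;9m🬎[38;2;7;14;10m[48;2;6;13;9m🬎[38;2;7;14;10m[48;2;6;13;9m🬎[38;2;7;14;10m[48;2;6;13;9m🬎[0m
[38;2;6;12;8m[48;2;5;11;8m🬎[38;2;6;12;8m[48;2;5;11;8m🬎[38;2;6;12;8m[48;2;5;11;8m🬎[38;2;6;12;8m[48;2;5;11;8m🬎[38;2;6;12;8m[48;2;5;11;8m🬎[38;2;6;12;8m[48;2;5;11;8m🬎[38;2;6;12;8m[48;2;5;11;8m🬎[38;2;6;12;8m[48;2;5;11;8m🬎[38;2;6;12;8m[48;2;5;11;8m🬎[38;2;6;12;8m[48;2;5;11;8m🬎[38;2;6;12;8m[48;2;5;11;8m🬎[38;2;6;12;8m[48;2;5;11;8m🬎[0m
[38;2;5;11;7m[48;2;5;10;7m🬂[38;2;5;11;7m[48;2;5;10;7m🬂[38;2;5;11;7m[48;2;5;10;7m🬂[38;2;5;11;7m[48;2;5;10;7m🬂[38;2;5;11;7m[48;2;5;10;7m🬂[38;2;5;11;7m[48;2;5;10;7m🬂[38;2;5;11;7m[48;2;5;10;7m🬂[38;2;5;11;7m[48;2;5;10;7m🬂[38;2;5;11;7m[48;2;5;10;7m🬂[38;2;5;11;7m[48;2;5;10;7m🬂[38;2;5;11;7m[48;2;5;10;7m🬂[38;2;5;11;7m[48;2;5;10;7m🬂[0m
</frame>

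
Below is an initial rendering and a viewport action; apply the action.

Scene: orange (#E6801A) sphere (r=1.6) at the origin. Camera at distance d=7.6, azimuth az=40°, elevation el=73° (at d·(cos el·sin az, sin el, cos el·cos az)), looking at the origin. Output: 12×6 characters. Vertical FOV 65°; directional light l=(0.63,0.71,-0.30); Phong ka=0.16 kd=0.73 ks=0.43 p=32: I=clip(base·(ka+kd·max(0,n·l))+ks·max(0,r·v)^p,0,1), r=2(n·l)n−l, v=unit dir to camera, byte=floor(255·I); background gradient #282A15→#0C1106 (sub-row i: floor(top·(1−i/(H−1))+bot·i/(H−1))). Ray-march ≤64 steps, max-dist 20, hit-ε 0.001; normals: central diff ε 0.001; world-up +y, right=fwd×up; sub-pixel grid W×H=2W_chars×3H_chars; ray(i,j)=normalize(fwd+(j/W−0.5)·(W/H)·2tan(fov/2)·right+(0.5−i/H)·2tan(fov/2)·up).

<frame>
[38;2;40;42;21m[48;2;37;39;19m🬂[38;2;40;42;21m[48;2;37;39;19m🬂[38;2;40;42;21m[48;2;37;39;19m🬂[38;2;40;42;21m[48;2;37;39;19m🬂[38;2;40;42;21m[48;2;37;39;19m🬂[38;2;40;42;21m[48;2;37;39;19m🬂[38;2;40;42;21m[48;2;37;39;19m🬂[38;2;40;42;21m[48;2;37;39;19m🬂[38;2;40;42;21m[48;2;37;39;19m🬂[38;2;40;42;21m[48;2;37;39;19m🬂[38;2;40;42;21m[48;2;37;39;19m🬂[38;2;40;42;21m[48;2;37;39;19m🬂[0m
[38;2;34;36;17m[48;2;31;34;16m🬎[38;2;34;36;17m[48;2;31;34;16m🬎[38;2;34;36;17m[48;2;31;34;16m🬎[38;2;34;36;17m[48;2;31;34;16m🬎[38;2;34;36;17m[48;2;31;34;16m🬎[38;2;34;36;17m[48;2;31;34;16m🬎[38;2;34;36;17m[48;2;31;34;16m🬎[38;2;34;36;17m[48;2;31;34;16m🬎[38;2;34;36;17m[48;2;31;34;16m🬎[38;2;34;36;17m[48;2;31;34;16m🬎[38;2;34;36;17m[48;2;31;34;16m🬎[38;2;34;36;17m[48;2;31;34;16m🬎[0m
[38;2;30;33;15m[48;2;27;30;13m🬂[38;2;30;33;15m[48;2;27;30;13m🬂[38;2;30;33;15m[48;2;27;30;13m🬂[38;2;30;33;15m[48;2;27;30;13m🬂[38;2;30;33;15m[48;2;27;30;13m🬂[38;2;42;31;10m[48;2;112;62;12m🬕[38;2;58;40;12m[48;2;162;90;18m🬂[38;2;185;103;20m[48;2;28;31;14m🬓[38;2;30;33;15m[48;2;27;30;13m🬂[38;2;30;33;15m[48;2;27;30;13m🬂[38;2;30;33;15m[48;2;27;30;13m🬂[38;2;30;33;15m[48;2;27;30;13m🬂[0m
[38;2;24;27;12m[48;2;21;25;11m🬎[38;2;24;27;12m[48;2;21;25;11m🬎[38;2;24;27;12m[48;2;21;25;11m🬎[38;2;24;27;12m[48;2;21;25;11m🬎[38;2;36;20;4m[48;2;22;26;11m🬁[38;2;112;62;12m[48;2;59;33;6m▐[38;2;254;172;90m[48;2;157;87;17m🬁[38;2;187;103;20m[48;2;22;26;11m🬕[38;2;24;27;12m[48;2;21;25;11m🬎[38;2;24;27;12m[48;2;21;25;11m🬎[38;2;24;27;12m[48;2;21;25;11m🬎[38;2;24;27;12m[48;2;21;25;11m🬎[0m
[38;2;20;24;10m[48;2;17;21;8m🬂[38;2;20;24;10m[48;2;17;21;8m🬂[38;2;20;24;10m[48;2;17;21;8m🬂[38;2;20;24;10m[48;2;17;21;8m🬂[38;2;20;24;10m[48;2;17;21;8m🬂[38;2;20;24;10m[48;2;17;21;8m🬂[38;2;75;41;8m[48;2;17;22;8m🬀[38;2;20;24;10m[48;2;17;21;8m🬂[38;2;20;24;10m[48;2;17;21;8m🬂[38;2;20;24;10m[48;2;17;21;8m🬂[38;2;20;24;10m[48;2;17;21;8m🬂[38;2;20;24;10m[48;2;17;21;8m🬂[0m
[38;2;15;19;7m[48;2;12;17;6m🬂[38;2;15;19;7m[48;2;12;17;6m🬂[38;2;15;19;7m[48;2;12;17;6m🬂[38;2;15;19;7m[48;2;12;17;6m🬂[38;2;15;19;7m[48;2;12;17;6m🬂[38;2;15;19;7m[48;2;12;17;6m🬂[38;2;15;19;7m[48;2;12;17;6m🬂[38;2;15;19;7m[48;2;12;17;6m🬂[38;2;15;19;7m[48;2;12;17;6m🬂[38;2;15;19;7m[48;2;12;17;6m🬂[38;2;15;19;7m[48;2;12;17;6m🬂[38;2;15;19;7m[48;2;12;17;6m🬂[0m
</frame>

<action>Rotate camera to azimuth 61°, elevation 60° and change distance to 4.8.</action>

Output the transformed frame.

<frame>
[38;2;40;42;21m[48;2;37;39;19m🬂[38;2;40;42;21m[48;2;37;39;19m🬂[38;2;40;42;21m[48;2;37;39;19m🬂[38;2;40;42;21m[48;2;37;39;19m🬂[38;2;40;42;21m[48;2;37;39;19m🬂[38;2;40;42;21m[48;2;37;39;19m🬂[38;2;40;42;21m[48;2;37;39;19m🬂[38;2;40;42;21m[48;2;37;39;19m🬂[38;2;40;42;21m[48;2;37;39;19m🬂[38;2;40;42;21m[48;2;37;39;19m🬂[38;2;40;42;21m[48;2;37;39;19m🬂[38;2;40;42;21m[48;2;37;39;19m🬂[0m
[38;2;34;36;17m[48;2;31;34;16m🬎[38;2;34;36;17m[48;2;31;34;16m🬎[38;2;34;36;17m[48;2;31;34;16m🬎[38;2;34;36;17m[48;2;31;34;16m🬎[38;2;34;36;17m[48;2;31;34;16m🬎[38;2;34;36;17m[48;2;112;62;12m🬎[38;2;34;36;17m[48;2;149;83;16m🬎[38;2;161;89;18m[48;2;33;36;17m🬏[38;2;34;36;17m[48;2;31;34;16m🬎[38;2;34;36;17m[48;2;31;34;16m🬎[38;2;34;36;17m[48;2;31;34;16m🬎[38;2;34;36;17m[48;2;31;34;16m🬎[0m
[38;2;30;33;15m[48;2;27;30;13m🬂[38;2;30;33;15m[48;2;27;30;13m🬂[38;2;30;33;15m[48;2;27;30;13m🬂[38;2;30;33;15m[48;2;27;30;13m🬂[38;2;48;35;11m[48;2;98;54;10m🬄[38;2;131;73;14m[48;2;150;83;16m▌[38;2;167;93;18m[48;2;185;104;23m🬕[38;2;186;103;20m[48;2;202;115;27m🬎[38;2;196;109;21m[48;2;28;31;14m🬓[38;2;30;33;15m[48;2;27;30;13m🬂[38;2;30;33;15m[48;2;27;30;13m🬂[38;2;30;33;15m[48;2;27;30;13m🬂[0m
[38;2;24;27;12m[48;2;21;25;11m🬎[38;2;24;27;12m[48;2;21;25;11m🬎[38;2;24;27;12m[48;2;21;25;11m🬎[38;2;24;27;12m[48;2;21;25;11m🬎[38;2;112;62;12m[48;2;76;42;8m▐[38;2;156;86;17m[48;2;137;76;15m▐[38;2;220;137;55m[48;2;176;98;20m🬁[38;2;255;184;97m[48;2;198;111;24m🬀[38;2;198;110;22m[48;2;23;26;12m▌[38;2;24;27;12m[48;2;21;25;11m🬎[38;2;24;27;12m[48;2;21;25;11m🬎[38;2;24;27;12m[48;2;21;25;11m🬎[0m
[38;2;20;24;10m[48;2;17;21;8m🬂[38;2;20;24;10m[48;2;17;21;8m🬂[38;2;20;24;10m[48;2;17;21;8m🬂[38;2;20;24;10m[48;2;17;21;8m🬂[38;2;91;50;10m[48;2;17;22;8m🬁[38;2;121;67;13m[48;2;16;21;8m🬎[38;2;157;87;17m[48;2;16;21;8m🬎[38;2;174;96;19m[48;2;16;21;8m🬆[38;2;20;24;10m[48;2;17;21;8m🬂[38;2;20;24;10m[48;2;17;21;8m🬂[38;2;20;24;10m[48;2;17;21;8m🬂[38;2;20;24;10m[48;2;17;21;8m🬂[0m
[38;2;15;19;7m[48;2;12;17;6m🬂[38;2;15;19;7m[48;2;12;17;6m🬂[38;2;15;19;7m[48;2;12;17;6m🬂[38;2;15;19;7m[48;2;12;17;6m🬂[38;2;15;19;7m[48;2;12;17;6m🬂[38;2;15;19;7m[48;2;12;17;6m🬂[38;2;15;19;7m[48;2;12;17;6m🬂[38;2;15;19;7m[48;2;12;17;6m🬂[38;2;15;19;7m[48;2;12;17;6m🬂[38;2;15;19;7m[48;2;12;17;6m🬂[38;2;15;19;7m[48;2;12;17;6m🬂[38;2;15;19;7m[48;2;12;17;6m🬂[0m
</frame>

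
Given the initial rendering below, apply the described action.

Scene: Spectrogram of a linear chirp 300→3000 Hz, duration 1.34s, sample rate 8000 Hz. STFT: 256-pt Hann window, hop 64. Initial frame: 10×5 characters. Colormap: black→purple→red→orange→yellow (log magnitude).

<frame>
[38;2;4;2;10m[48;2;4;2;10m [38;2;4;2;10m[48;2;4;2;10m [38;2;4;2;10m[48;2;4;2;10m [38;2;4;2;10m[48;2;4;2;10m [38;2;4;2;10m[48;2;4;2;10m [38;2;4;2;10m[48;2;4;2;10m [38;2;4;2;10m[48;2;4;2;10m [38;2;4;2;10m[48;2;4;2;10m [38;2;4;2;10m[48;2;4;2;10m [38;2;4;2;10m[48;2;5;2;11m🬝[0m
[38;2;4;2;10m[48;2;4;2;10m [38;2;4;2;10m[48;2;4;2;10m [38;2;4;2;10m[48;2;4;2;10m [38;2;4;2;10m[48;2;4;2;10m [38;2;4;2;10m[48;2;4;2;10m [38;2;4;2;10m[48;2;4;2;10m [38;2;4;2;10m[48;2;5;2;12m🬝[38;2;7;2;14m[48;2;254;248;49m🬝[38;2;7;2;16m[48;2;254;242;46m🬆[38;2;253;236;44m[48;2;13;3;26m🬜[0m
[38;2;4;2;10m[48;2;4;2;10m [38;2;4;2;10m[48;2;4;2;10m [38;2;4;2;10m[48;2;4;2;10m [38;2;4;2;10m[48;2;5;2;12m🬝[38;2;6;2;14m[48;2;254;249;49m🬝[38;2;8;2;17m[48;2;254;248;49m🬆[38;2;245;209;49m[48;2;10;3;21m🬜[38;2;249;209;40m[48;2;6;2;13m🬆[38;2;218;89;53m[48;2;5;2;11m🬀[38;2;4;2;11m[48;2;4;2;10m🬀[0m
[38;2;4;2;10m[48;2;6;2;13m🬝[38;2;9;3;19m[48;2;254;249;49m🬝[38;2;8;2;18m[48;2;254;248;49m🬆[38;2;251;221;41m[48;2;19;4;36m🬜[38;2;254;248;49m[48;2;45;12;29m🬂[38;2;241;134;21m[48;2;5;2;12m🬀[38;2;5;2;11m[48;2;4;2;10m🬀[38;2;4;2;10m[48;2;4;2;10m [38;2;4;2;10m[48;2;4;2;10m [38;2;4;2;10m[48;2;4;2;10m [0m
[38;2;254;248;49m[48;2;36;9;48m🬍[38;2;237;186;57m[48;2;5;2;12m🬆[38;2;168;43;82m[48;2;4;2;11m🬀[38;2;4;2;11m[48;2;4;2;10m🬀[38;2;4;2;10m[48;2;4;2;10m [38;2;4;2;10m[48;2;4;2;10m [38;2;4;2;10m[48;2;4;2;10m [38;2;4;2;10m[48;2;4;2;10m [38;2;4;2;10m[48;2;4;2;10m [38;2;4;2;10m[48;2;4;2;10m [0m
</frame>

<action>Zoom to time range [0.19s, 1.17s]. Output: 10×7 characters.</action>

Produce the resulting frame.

<frame>
[38;2;4;2;10m[48;2;4;2;10m [38;2;4;2;10m[48;2;4;2;10m [38;2;4;2;10m[48;2;4;2;10m [38;2;4;2;10m[48;2;4;2;10m [38;2;4;2;10m[48;2;4;2;10m [38;2;4;2;10m[48;2;4;2;10m [38;2;4;2;10m[48;2;4;2;10m [38;2;4;2;10m[48;2;4;2;10m [38;2;4;2;10m[48;2;4;2;10m [38;2;4;2;10m[48;2;4;2;10m [0m
[38;2;4;2;10m[48;2;4;2;10m [38;2;4;2;10m[48;2;4;2;10m [38;2;4;2;10m[48;2;4;2;10m [38;2;4;2;10m[48;2;4;2;10m [38;2;4;2;10m[48;2;4;2;10m [38;2;4;2;10m[48;2;4;2;10m [38;2;4;2;10m[48;2;4;2;10m [38;2;4;2;10m[48;2;4;2;10m [38;2;4;2;10m[48;2;4;2;10m [38;2;4;2;10m[48;2;5;2;11m🬝[0m
[38;2;4;2;10m[48;2;4;2;10m [38;2;4;2;10m[48;2;4;2;10m [38;2;4;2;10m[48;2;4;2;10m [38;2;4;2;10m[48;2;4;2;10m [38;2;4;2;10m[48;2;4;2;10m [38;2;4;2;10m[48;2;4;2;10m [38;2;4;2;10m[48;2;5;2;11m🬝[38;2;4;2;11m[48;2;38;9;67m🬝[38;2;14;4;27m[48;2;254;249;49m🬎[38;2;29;7;52m[48;2;245;210;49m🬂[0m
[38;2;4;2;10m[48;2;4;2;10m [38;2;4;2;10m[48;2;4;2;10m [38;2;4;2;10m[48;2;4;2;10m [38;2;4;2;10m[48;2;5;2;12m🬝[38;2;5;2;12m[48;2;157;40;82m🬝[38;2;29;8;31m[48;2;254;248;49m🬎[38;2;73;18;53m[48;2;254;249;49m🬡[38;2;253;224;39m[48;2;7;2;15m🬎[38;2;245;187;38m[48;2;7;2;16m🬂[38;2;16;4;30m[48;2;4;2;10m🬀[0m
[38;2;4;2;10m[48;2;5;2;11m🬝[38;2;4;2;11m[48;2;52;12;89m🬝[38;2;27;7;32m[48;2;254;248;49m🬎[38;2;107;27;61m[48;2;254;249;49m🬡[38;2;254;248;49m[48;2;56;14;38m🬆[38;2;228;153;62m[48;2;5;2;13m🬂[38;2;10;3;21m[48;2;4;2;10m🬀[38;2;4;2;10m[48;2;4;2;10m [38;2;4;2;10m[48;2;4;2;10m [38;2;4;2;10m[48;2;4;2;10m [0m
[38;2;24;6;45m[48;2;249;218;43m🬂[38;2;245;210;49m[48;2;11;3;21m🬎[38;2;230;156;58m[48;2;6;2;14m🬂[38;2;10;3;21m[48;2;4;2;10m🬀[38;2;4;2;11m[48;2;4;2;10m🬀[38;2;4;2;10m[48;2;4;2;10m [38;2;4;2;10m[48;2;4;2;10m [38;2;4;2;10m[48;2;4;2;10m [38;2;4;2;10m[48;2;4;2;10m [38;2;4;2;10m[48;2;4;2;10m [0m
[38;2;10;3;21m[48;2;4;2;10m🬀[38;2;4;2;11m[48;2;4;2;10m🬀[38;2;4;2;10m[48;2;4;2;10m [38;2;4;2;10m[48;2;4;2;10m [38;2;4;2;10m[48;2;4;2;10m [38;2;4;2;10m[48;2;4;2;10m [38;2;4;2;10m[48;2;4;2;10m [38;2;4;2;10m[48;2;4;2;10m [38;2;4;2;10m[48;2;4;2;10m [38;2;4;2;10m[48;2;4;2;10m [0m
</frame>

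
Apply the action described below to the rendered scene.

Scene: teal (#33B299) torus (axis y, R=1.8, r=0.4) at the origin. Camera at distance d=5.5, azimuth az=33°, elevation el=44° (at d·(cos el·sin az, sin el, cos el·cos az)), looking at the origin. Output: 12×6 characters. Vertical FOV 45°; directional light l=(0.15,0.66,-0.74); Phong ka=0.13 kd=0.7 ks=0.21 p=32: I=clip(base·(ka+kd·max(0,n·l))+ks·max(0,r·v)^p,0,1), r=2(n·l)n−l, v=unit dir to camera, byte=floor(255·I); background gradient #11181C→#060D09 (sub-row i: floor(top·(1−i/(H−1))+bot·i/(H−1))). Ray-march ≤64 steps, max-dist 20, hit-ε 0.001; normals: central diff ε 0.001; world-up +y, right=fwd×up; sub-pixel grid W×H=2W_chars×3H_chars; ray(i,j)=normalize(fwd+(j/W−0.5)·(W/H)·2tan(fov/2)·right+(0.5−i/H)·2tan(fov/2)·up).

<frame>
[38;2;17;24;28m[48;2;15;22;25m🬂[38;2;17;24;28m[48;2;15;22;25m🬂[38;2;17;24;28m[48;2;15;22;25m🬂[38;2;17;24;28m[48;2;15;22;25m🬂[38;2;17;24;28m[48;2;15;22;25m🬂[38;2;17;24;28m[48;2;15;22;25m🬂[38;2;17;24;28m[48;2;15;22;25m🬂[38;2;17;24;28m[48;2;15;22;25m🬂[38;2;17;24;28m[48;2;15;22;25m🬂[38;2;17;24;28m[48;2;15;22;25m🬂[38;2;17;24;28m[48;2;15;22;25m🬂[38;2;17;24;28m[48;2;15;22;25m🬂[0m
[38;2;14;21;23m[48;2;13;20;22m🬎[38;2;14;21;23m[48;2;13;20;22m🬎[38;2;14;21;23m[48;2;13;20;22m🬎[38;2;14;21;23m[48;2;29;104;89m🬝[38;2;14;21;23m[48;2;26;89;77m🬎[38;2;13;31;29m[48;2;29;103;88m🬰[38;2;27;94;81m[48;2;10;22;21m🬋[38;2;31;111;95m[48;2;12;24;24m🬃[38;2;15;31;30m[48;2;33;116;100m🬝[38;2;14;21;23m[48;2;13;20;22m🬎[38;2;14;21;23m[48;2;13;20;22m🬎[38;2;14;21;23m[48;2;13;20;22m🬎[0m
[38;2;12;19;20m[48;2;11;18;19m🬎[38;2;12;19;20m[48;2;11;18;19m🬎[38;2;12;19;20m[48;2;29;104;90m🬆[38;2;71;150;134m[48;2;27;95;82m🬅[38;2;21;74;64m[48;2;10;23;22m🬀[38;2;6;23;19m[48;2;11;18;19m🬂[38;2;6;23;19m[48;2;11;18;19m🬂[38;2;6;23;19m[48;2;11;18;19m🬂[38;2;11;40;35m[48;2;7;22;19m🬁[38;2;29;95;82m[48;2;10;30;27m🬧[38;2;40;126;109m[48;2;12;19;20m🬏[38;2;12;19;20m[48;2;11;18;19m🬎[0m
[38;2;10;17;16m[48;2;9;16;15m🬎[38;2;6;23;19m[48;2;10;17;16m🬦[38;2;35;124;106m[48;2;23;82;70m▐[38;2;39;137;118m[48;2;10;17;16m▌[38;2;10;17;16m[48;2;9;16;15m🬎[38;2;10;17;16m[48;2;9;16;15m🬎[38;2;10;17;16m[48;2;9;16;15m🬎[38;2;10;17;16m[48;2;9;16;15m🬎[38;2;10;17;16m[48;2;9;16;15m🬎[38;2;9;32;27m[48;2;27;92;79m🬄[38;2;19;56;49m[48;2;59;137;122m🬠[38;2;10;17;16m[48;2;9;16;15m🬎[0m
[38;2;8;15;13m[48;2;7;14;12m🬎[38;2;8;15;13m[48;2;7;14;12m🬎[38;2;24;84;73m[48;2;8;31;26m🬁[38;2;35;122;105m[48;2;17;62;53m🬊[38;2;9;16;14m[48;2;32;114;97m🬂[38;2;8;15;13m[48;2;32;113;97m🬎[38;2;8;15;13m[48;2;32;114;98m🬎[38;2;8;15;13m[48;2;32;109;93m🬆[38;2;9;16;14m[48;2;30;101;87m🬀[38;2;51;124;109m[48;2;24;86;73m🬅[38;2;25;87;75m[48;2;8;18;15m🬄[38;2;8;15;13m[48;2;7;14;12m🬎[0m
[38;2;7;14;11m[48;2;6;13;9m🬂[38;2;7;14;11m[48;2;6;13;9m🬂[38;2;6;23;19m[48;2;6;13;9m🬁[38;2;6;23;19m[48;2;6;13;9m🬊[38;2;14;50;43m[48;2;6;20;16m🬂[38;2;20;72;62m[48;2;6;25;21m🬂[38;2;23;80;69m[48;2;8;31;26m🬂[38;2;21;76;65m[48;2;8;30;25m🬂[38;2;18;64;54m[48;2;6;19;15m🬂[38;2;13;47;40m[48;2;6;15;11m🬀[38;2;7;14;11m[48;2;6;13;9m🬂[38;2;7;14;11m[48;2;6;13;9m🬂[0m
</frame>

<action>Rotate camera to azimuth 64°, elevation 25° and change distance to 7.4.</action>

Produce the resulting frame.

<frame>
[38;2;17;24;28m[48;2;15;22;25m🬂[38;2;17;24;28m[48;2;15;22;25m🬂[38;2;17;24;28m[48;2;15;22;25m🬂[38;2;17;24;28m[48;2;15;22;25m🬂[38;2;17;24;28m[48;2;15;22;25m🬂[38;2;17;24;28m[48;2;15;22;25m🬂[38;2;17;24;28m[48;2;15;22;25m🬂[38;2;17;24;28m[48;2;15;22;25m🬂[38;2;17;24;28m[48;2;15;22;25m🬂[38;2;17;24;28m[48;2;15;22;25m🬂[38;2;17;24;28m[48;2;15;22;25m🬂[38;2;17;24;28m[48;2;15;22;25m🬂[0m
[38;2;14;21;23m[48;2;13;20;22m🬎[38;2;14;21;23m[48;2;13;20;22m🬎[38;2;14;21;23m[48;2;13;20;22m🬎[38;2;14;21;23m[48;2;13;20;22m🬎[38;2;14;21;23m[48;2;13;20;22m🬎[38;2;14;21;23m[48;2;13;20;22m🬎[38;2;14;21;23m[48;2;13;20;22m🬎[38;2;14;21;23m[48;2;13;20;22m🬎[38;2;14;21;23m[48;2;13;20;22m🬎[38;2;14;21;23m[48;2;13;20;22m🬎[38;2;14;21;23m[48;2;13;20;22m🬎[38;2;14;21;23m[48;2;13;20;22m🬎[0m
[38;2;12;19;20m[48;2;11;18;19m🬎[38;2;12;19;20m[48;2;11;18;19m🬎[38;2;12;19;20m[48;2;11;18;19m🬎[38;2;12;23;22m[48;2;37;131;113m🬝[38;2;13;20;21m[48;2;33;115;98m🬂[38;2;25;84;73m[48;2;10;22;21m🬋[38;2;9;22;20m[48;2;12;43;37m🬸[38;2;9;22;20m[48;2;12;44;38m🬴[38;2;22;79;68m[48;2;11;20;20m🬢[38;2;41;143;123m[48;2;12;19;20m🬏[38;2;12;19;20m[48;2;11;18;19m🬎[38;2;12;19;20m[48;2;11;18;19m🬎[0m
[38;2;10;17;16m[48;2;9;16;15m🬎[38;2;10;17;16m[48;2;9;16;15m🬎[38;2;10;17;16m[48;2;9;16;15m🬎[38;2;35;123;106m[48;2;10;38;32m🬁[38;2;11;34;30m[48;2;29;103;88m🬯[38;2;10;17;16m[48;2;21;75;64m🬎[38;2;10;17;16m[48;2;25;89;76m🬎[38;2;10;17;16m[48;2;28;95;82m🬆[38;2;6;23;19m[48;2;32;104;90m🬀[38;2;31;111;96m[48;2;10;17;16m▌[38;2;10;17;16m[48;2;9;16;15m🬎[38;2;10;17;16m[48;2;9;16;15m🬎[0m
[38;2;8;15;13m[48;2;7;14;12m🬎[38;2;8;15;13m[48;2;7;14;12m🬎[38;2;8;15;13m[48;2;7;14;12m🬎[38;2;6;23;19m[48;2;7;14;12m🬁[38;2;6;23;19m[48;2;7;14;12m🬊[38;2;6;24;20m[48;2;7;14;12m🬎[38;2;12;44;37m[48;2;6;18;15m🬂[38;2;15;54;47m[48;2;6;18;15m🬂[38;2;13;47;41m[48;2;7;14;12m🬂[38;2;8;15;13m[48;2;7;14;12m🬎[38;2;8;15;13m[48;2;7;14;12m🬎[38;2;8;15;13m[48;2;7;14;12m🬎[0m
[38;2;7;14;11m[48;2;6;13;9m🬂[38;2;7;14;11m[48;2;6;13;9m🬂[38;2;7;14;11m[48;2;6;13;9m🬂[38;2;7;14;11m[48;2;6;13;9m🬂[38;2;7;14;11m[48;2;6;13;9m🬂[38;2;7;14;11m[48;2;6;13;9m🬂[38;2;7;14;11m[48;2;6;13;9m🬂[38;2;7;14;11m[48;2;6;13;9m🬂[38;2;7;14;11m[48;2;6;13;9m🬂[38;2;7;14;11m[48;2;6;13;9m🬂[38;2;7;14;11m[48;2;6;13;9m🬂[38;2;7;14;11m[48;2;6;13;9m🬂[0m
</frame>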